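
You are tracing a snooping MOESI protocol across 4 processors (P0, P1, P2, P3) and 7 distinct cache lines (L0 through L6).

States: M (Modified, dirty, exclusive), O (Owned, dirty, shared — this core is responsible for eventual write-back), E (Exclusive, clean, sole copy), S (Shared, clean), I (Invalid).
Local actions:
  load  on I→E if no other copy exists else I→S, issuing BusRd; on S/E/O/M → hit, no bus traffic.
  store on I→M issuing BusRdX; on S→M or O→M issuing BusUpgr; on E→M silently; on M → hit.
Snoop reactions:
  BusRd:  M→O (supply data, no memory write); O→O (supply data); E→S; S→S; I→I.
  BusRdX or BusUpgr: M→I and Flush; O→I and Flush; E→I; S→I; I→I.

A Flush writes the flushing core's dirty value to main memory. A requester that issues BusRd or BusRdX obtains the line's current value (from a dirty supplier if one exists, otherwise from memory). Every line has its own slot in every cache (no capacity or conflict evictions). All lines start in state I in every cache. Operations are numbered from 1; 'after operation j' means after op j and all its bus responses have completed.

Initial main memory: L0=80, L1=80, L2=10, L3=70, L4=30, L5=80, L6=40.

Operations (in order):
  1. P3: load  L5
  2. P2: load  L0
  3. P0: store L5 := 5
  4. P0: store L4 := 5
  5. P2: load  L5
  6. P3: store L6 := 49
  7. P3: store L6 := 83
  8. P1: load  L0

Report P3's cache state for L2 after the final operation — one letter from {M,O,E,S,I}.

state = I

1. P3: load  L5  bus=[BusRd]  L5: P0=I P1=I P2=I P3=E  mem[L5]=80
2. P2: load  L0  bus=[BusRd]  L0: P0=I P1=I P2=E P3=I  mem[L0]=80
3. P0: store L5 := 5  bus=[BusRdX]  L5: P0=M P1=I P2=I P3=I  mem[L5]=80
4. P0: store L4 := 5  bus=[BusRdX]  L4: P0=M P1=I P2=I P3=I  mem[L4]=30
5. P2: load  L5  bus=[BusRd]  L5: P0=O P1=I P2=S P3=I  mem[L5]=80
6. P3: store L6 := 49  bus=[BusRdX]  L6: P0=I P1=I P2=I P3=M  mem[L6]=40
7. P3: store L6 := 83  bus=[-]  L6: P0=I P1=I P2=I P3=M  mem[L6]=40
8. P1: load  L0  bus=[BusRd]  L0: P0=I P1=S P2=S P3=I  mem[L0]=80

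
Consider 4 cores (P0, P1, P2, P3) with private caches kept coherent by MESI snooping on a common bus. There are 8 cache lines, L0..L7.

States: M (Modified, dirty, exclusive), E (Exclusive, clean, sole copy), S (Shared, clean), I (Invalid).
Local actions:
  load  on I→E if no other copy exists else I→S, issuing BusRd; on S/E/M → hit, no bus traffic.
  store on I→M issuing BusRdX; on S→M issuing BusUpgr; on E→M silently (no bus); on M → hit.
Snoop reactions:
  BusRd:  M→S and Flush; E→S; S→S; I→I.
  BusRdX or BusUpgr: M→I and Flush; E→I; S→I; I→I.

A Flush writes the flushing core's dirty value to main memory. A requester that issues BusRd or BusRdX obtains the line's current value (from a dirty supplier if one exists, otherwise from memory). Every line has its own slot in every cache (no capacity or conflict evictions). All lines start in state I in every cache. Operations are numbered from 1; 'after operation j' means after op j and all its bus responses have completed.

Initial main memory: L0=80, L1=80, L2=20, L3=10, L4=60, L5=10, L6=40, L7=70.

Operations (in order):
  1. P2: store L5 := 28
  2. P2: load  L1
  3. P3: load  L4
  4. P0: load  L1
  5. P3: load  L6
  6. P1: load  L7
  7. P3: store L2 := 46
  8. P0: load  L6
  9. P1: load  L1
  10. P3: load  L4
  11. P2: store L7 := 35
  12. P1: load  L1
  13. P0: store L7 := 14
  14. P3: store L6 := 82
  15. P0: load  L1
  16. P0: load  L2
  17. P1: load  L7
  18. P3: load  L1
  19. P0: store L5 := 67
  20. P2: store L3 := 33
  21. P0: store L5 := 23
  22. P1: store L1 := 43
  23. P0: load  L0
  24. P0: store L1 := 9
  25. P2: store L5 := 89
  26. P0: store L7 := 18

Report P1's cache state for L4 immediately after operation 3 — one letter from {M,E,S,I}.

state = I

1. P2: store L5 := 28  bus=[BusRdX]  L5: P0=I P1=I P2=M P3=I  mem[L5]=10
2. P2: load  L1  bus=[BusRd]  L1: P0=I P1=I P2=E P3=I  mem[L1]=80
3. P3: load  L4  bus=[BusRd]  L4: P0=I P1=I P2=I P3=E  mem[L4]=60
4. P0: load  L1  bus=[BusRd]  L1: P0=S P1=I P2=S P3=I  mem[L1]=80
5. P3: load  L6  bus=[BusRd]  L6: P0=I P1=I P2=I P3=E  mem[L6]=40
6. P1: load  L7  bus=[BusRd]  L7: P0=I P1=E P2=I P3=I  mem[L7]=70
7. P3: store L2 := 46  bus=[BusRdX]  L2: P0=I P1=I P2=I P3=M  mem[L2]=20
8. P0: load  L6  bus=[BusRd]  L6: P0=S P1=I P2=I P3=S  mem[L6]=40
9. P1: load  L1  bus=[BusRd]  L1: P0=S P1=S P2=S P3=I  mem[L1]=80
10. P3: load  L4  bus=[-]  L4: P0=I P1=I P2=I P3=E  mem[L4]=60
11. P2: store L7 := 35  bus=[BusRdX]  L7: P0=I P1=I P2=M P3=I  mem[L7]=70
12. P1: load  L1  bus=[-]  L1: P0=S P1=S P2=S P3=I  mem[L1]=80
13. P0: store L7 := 14  bus=[BusRdX,Flush]  L7: P0=M P1=I P2=I P3=I  mem[L7]=35
14. P3: store L6 := 82  bus=[BusUpgr]  L6: P0=I P1=I P2=I P3=M  mem[L6]=40
15. P0: load  L1  bus=[-]  L1: P0=S P1=S P2=S P3=I  mem[L1]=80
16. P0: load  L2  bus=[BusRd,Flush]  L2: P0=S P1=I P2=I P3=S  mem[L2]=46
17. P1: load  L7  bus=[BusRd,Flush]  L7: P0=S P1=S P2=I P3=I  mem[L7]=14
18. P3: load  L1  bus=[BusRd]  L1: P0=S P1=S P2=S P3=S  mem[L1]=80
19. P0: store L5 := 67  bus=[BusRdX,Flush]  L5: P0=M P1=I P2=I P3=I  mem[L5]=28
20. P2: store L3 := 33  bus=[BusRdX]  L3: P0=I P1=I P2=M P3=I  mem[L3]=10
21. P0: store L5 := 23  bus=[-]  L5: P0=M P1=I P2=I P3=I  mem[L5]=28
22. P1: store L1 := 43  bus=[BusUpgr]  L1: P0=I P1=M P2=I P3=I  mem[L1]=80
23. P0: load  L0  bus=[BusRd]  L0: P0=E P1=I P2=I P3=I  mem[L0]=80
24. P0: store L1 := 9  bus=[BusRdX,Flush]  L1: P0=M P1=I P2=I P3=I  mem[L1]=43
25. P2: store L5 := 89  bus=[BusRdX,Flush]  L5: P0=I P1=I P2=M P3=I  mem[L5]=23
26. P0: store L7 := 18  bus=[BusUpgr]  L7: P0=M P1=I P2=I P3=I  mem[L7]=14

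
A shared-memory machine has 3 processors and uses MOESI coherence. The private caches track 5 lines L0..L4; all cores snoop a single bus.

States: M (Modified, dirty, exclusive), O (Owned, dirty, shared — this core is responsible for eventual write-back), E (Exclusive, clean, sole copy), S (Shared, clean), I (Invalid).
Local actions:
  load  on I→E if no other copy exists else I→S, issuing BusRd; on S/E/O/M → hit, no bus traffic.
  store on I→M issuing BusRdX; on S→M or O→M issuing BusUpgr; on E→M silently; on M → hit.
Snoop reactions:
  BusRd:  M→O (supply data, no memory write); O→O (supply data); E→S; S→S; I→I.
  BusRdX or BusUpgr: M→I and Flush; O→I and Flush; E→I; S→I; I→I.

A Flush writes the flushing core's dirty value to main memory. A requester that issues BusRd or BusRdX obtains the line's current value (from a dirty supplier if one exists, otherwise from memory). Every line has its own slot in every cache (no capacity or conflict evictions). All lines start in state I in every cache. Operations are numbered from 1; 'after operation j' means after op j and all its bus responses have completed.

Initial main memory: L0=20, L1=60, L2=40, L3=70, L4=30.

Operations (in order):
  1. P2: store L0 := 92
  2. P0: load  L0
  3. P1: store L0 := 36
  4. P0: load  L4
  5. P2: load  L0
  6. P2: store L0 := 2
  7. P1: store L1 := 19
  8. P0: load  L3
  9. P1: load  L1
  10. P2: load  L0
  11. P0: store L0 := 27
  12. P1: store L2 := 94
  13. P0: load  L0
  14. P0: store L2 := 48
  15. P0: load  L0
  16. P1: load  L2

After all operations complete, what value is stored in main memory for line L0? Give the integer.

memory[L0] = 2

  op1 P2: store L0 := 92 → I/I/M on L0; bus BusRdX; mem=20
  op2 P0: load  L0 → S/I/O on L0; bus BusRd; mem=20
  op3 P1: store L0 := 36 → I/M/I on L0; bus BusRdX Flush; mem=92
  op4 P0: load  L4 → E/I/I on L4; bus BusRd; mem=30
  op5 P2: load  L0 → I/O/S on L0; bus BusRd; mem=92
  op6 P2: store L0 := 2 → I/I/M on L0; bus BusUpgr Flush; mem=36
  op7 P1: store L1 := 19 → I/M/I on L1; bus BusRdX; mem=60
  op8 P0: load  L3 → E/I/I on L3; bus BusRd; mem=70
  op9 P1: load  L1 → I/M/I on L1; bus (none); mem=60
  op10 P2: load  L0 → I/I/M on L0; bus (none); mem=36
  op11 P0: store L0 := 27 → M/I/I on L0; bus BusRdX Flush; mem=2
  op12 P1: store L2 := 94 → I/M/I on L2; bus BusRdX; mem=40
  op13 P0: load  L0 → M/I/I on L0; bus (none); mem=2
  op14 P0: store L2 := 48 → M/I/I on L2; bus BusRdX Flush; mem=94
  op15 P0: load  L0 → M/I/I on L0; bus (none); mem=2
  op16 P1: load  L2 → O/S/I on L2; bus BusRd; mem=94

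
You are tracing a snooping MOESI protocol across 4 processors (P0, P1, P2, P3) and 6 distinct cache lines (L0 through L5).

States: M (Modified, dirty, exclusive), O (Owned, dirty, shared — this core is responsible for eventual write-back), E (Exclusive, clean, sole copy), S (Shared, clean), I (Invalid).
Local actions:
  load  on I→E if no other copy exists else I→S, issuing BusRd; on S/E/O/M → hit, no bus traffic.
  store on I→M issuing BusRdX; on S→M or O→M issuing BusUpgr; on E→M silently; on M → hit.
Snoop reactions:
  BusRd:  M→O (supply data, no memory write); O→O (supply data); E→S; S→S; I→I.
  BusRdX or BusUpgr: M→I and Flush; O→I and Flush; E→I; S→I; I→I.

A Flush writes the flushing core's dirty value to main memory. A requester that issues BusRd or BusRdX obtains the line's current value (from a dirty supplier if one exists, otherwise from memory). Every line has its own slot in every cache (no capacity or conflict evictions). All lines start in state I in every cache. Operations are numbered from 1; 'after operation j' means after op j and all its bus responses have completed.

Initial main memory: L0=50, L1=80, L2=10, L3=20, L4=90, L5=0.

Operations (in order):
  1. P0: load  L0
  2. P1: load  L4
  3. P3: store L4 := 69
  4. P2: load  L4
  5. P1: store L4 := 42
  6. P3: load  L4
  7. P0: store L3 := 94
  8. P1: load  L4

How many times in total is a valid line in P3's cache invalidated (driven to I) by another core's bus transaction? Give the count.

invalidations = 1

  op1 P0: load  L0 → E/I/I/I on L0; bus BusRd; mem=50
  op2 P1: load  L4 → I/E/I/I on L4; bus BusRd; mem=90
  op3 P3: store L4 := 69 → I/I/I/M on L4; bus BusRdX; mem=90
  op4 P2: load  L4 → I/I/S/O on L4; bus BusRd; mem=90
  op5 P1: store L4 := 42 → I/M/I/I on L4; bus BusRdX Flush; mem=69
  op6 P3: load  L4 → I/O/I/S on L4; bus BusRd; mem=69
  op7 P0: store L3 := 94 → M/I/I/I on L3; bus BusRdX; mem=20
  op8 P1: load  L4 → I/O/I/S on L4; bus (none); mem=69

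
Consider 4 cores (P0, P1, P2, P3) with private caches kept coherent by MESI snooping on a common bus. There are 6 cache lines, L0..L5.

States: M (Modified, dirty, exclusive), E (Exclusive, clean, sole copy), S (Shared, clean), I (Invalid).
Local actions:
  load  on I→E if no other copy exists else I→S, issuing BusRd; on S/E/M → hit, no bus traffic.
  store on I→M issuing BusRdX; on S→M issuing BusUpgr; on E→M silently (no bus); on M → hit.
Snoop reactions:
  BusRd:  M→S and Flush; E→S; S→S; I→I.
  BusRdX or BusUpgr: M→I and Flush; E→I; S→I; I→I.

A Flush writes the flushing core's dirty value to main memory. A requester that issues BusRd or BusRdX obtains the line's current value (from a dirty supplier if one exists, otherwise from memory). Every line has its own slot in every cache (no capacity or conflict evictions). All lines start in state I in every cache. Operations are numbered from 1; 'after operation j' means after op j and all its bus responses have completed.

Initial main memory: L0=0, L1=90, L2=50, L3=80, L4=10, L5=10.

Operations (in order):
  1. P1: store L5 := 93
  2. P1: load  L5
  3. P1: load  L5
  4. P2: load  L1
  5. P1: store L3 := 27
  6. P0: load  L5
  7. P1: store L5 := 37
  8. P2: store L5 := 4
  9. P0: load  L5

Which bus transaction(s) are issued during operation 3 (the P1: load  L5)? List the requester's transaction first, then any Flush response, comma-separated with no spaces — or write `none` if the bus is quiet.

bus = none

[1] P1: store L5 := 93 | P0:I, P1:M(93), P2:I, P3:I | bus: BusRdX
[2] P1: load  L5 | P0:I, P1:M(93), P2:I, P3:I | bus: none
[3] P1: load  L5 | P0:I, P1:M(93), P2:I, P3:I | bus: none
[4] P2: load  L1 | P0:I, P1:I, P2:E(90), P3:I | bus: BusRd
[5] P1: store L3 := 27 | P0:I, P1:M(27), P2:I, P3:I | bus: BusRdX
[6] P0: load  L5 | P0:S(93), P1:S(93), P2:I, P3:I | bus: BusRd,Flush
[7] P1: store L5 := 37 | P0:I, P1:M(37), P2:I, P3:I | bus: BusUpgr
[8] P2: store L5 := 4 | P0:I, P1:I, P2:M(4), P3:I | bus: BusRdX,Flush
[9] P0: load  L5 | P0:S(4), P1:I, P2:S(4), P3:I | bus: BusRd,Flush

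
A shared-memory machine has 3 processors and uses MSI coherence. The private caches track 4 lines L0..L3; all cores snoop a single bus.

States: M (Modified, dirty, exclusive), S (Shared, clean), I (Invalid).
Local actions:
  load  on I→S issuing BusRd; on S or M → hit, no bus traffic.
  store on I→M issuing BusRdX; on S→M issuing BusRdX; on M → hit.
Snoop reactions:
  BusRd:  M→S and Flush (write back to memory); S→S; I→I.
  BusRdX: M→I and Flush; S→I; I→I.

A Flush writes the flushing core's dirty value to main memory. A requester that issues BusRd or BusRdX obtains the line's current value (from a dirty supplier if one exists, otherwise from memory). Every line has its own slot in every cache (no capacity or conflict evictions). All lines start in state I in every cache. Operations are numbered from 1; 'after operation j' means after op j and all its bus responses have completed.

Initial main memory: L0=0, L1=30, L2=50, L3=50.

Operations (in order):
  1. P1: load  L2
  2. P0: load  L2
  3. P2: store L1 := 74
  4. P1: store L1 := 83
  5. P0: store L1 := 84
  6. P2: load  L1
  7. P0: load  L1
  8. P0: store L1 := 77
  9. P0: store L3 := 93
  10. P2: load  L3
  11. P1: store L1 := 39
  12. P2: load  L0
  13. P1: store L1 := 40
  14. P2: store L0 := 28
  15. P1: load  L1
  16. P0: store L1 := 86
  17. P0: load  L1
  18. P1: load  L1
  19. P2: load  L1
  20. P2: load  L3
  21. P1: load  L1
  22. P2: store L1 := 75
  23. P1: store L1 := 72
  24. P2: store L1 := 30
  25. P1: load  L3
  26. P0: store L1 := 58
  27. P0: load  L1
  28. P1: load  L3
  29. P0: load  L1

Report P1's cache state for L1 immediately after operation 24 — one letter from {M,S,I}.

  op1 P1: load  L2 → I/S/I on L2; bus BusRd; mem=50
  op2 P0: load  L2 → S/S/I on L2; bus BusRd; mem=50
  op3 P2: store L1 := 74 → I/I/M on L1; bus BusRdX; mem=30
  op4 P1: store L1 := 83 → I/M/I on L1; bus BusRdX Flush; mem=74
  op5 P0: store L1 := 84 → M/I/I on L1; bus BusRdX Flush; mem=83
  op6 P2: load  L1 → S/I/S on L1; bus BusRd Flush; mem=84
  op7 P0: load  L1 → S/I/S on L1; bus (none); mem=84
  op8 P0: store L1 := 77 → M/I/I on L1; bus BusRdX; mem=84
  op9 P0: store L3 := 93 → M/I/I on L3; bus BusRdX; mem=50
  op10 P2: load  L3 → S/I/S on L3; bus BusRd Flush; mem=93
  op11 P1: store L1 := 39 → I/M/I on L1; bus BusRdX Flush; mem=77
  op12 P2: load  L0 → I/I/S on L0; bus BusRd; mem=0
  op13 P1: store L1 := 40 → I/M/I on L1; bus (none); mem=77
  op14 P2: store L0 := 28 → I/I/M on L0; bus BusRdX; mem=0
  op15 P1: load  L1 → I/M/I on L1; bus (none); mem=77
  op16 P0: store L1 := 86 → M/I/I on L1; bus BusRdX Flush; mem=40
  op17 P0: load  L1 → M/I/I on L1; bus (none); mem=40
  op18 P1: load  L1 → S/S/I on L1; bus BusRd Flush; mem=86
  op19 P2: load  L1 → S/S/S on L1; bus BusRd; mem=86
  op20 P2: load  L3 → S/I/S on L3; bus (none); mem=93
  op21 P1: load  L1 → S/S/S on L1; bus (none); mem=86
  op22 P2: store L1 := 75 → I/I/M on L1; bus BusRdX; mem=86
  op23 P1: store L1 := 72 → I/M/I on L1; bus BusRdX Flush; mem=75
  op24 P2: store L1 := 30 → I/I/M on L1; bus BusRdX Flush; mem=72
  op25 P1: load  L3 → S/S/S on L3; bus BusRd; mem=93
  op26 P0: store L1 := 58 → M/I/I on L1; bus BusRdX Flush; mem=30
  op27 P0: load  L1 → M/I/I on L1; bus (none); mem=30
  op28 P1: load  L3 → S/S/S on L3; bus (none); mem=93
  op29 P0: load  L1 → M/I/I on L1; bus (none); mem=30

state = I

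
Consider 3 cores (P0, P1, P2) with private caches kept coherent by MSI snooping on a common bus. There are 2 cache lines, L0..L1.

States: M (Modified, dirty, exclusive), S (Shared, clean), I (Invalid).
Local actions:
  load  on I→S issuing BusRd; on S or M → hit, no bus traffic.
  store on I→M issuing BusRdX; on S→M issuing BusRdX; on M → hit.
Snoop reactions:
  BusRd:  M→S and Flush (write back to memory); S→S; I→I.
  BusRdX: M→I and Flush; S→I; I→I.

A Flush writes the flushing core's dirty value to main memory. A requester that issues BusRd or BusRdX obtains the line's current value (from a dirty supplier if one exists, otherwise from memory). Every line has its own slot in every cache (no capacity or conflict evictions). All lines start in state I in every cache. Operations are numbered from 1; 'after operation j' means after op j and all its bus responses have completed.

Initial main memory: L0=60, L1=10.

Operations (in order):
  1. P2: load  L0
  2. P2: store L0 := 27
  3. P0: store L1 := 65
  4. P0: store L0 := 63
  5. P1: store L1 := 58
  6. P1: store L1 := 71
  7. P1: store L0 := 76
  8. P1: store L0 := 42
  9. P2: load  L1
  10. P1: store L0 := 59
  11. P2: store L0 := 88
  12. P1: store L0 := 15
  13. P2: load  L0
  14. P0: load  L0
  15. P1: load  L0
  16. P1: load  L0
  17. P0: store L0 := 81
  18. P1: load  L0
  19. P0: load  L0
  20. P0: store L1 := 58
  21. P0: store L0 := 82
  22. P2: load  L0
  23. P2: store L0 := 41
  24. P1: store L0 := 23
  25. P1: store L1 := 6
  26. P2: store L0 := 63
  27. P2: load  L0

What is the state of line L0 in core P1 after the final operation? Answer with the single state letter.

1. P2: load  L0  bus=[BusRd]  L0: P0=I P1=I P2=S  mem[L0]=60
2. P2: store L0 := 27  bus=[BusRdX]  L0: P0=I P1=I P2=M  mem[L0]=60
3. P0: store L1 := 65  bus=[BusRdX]  L1: P0=M P1=I P2=I  mem[L1]=10
4. P0: store L0 := 63  bus=[BusRdX,Flush]  L0: P0=M P1=I P2=I  mem[L0]=27
5. P1: store L1 := 58  bus=[BusRdX,Flush]  L1: P0=I P1=M P2=I  mem[L1]=65
6. P1: store L1 := 71  bus=[-]  L1: P0=I P1=M P2=I  mem[L1]=65
7. P1: store L0 := 76  bus=[BusRdX,Flush]  L0: P0=I P1=M P2=I  mem[L0]=63
8. P1: store L0 := 42  bus=[-]  L0: P0=I P1=M P2=I  mem[L0]=63
9. P2: load  L1  bus=[BusRd,Flush]  L1: P0=I P1=S P2=S  mem[L1]=71
10. P1: store L0 := 59  bus=[-]  L0: P0=I P1=M P2=I  mem[L0]=63
11. P2: store L0 := 88  bus=[BusRdX,Flush]  L0: P0=I P1=I P2=M  mem[L0]=59
12. P1: store L0 := 15  bus=[BusRdX,Flush]  L0: P0=I P1=M P2=I  mem[L0]=88
13. P2: load  L0  bus=[BusRd,Flush]  L0: P0=I P1=S P2=S  mem[L0]=15
14. P0: load  L0  bus=[BusRd]  L0: P0=S P1=S P2=S  mem[L0]=15
15. P1: load  L0  bus=[-]  L0: P0=S P1=S P2=S  mem[L0]=15
16. P1: load  L0  bus=[-]  L0: P0=S P1=S P2=S  mem[L0]=15
17. P0: store L0 := 81  bus=[BusRdX]  L0: P0=M P1=I P2=I  mem[L0]=15
18. P1: load  L0  bus=[BusRd,Flush]  L0: P0=S P1=S P2=I  mem[L0]=81
19. P0: load  L0  bus=[-]  L0: P0=S P1=S P2=I  mem[L0]=81
20. P0: store L1 := 58  bus=[BusRdX]  L1: P0=M P1=I P2=I  mem[L1]=71
21. P0: store L0 := 82  bus=[BusRdX]  L0: P0=M P1=I P2=I  mem[L0]=81
22. P2: load  L0  bus=[BusRd,Flush]  L0: P0=S P1=I P2=S  mem[L0]=82
23. P2: store L0 := 41  bus=[BusRdX]  L0: P0=I P1=I P2=M  mem[L0]=82
24. P1: store L0 := 23  bus=[BusRdX,Flush]  L0: P0=I P1=M P2=I  mem[L0]=41
25. P1: store L1 := 6  bus=[BusRdX,Flush]  L1: P0=I P1=M P2=I  mem[L1]=58
26. P2: store L0 := 63  bus=[BusRdX,Flush]  L0: P0=I P1=I P2=M  mem[L0]=23
27. P2: load  L0  bus=[-]  L0: P0=I P1=I P2=M  mem[L0]=23

state = I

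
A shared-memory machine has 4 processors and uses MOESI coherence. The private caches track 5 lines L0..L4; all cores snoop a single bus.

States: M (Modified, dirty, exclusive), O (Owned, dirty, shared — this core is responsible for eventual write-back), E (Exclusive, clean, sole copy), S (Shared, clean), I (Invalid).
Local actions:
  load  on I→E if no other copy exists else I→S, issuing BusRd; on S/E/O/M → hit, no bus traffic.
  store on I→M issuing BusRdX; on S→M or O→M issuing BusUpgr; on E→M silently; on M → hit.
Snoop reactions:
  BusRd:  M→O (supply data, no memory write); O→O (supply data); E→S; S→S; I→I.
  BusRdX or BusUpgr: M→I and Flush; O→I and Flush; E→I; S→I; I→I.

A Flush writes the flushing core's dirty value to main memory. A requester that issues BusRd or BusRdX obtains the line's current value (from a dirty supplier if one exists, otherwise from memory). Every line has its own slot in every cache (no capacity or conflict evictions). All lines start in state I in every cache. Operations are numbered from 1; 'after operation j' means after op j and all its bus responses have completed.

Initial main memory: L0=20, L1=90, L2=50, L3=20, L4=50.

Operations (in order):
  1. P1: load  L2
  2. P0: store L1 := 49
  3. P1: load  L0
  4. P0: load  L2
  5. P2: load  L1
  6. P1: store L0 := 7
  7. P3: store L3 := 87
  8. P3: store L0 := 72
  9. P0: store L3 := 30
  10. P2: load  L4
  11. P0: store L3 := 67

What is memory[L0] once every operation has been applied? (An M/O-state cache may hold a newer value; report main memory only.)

[1] P1: load  L2 | P0:I, P1:E(50), P2:I, P3:I | bus: BusRd
[2] P0: store L1 := 49 | P0:M(49), P1:I, P2:I, P3:I | bus: BusRdX
[3] P1: load  L0 | P0:I, P1:E(20), P2:I, P3:I | bus: BusRd
[4] P0: load  L2 | P0:S(50), P1:S(50), P2:I, P3:I | bus: BusRd
[5] P2: load  L1 | P0:O(49), P1:I, P2:S(49), P3:I | bus: BusRd
[6] P1: store L0 := 7 | P0:I, P1:M(7), P2:I, P3:I | bus: none
[7] P3: store L3 := 87 | P0:I, P1:I, P2:I, P3:M(87) | bus: BusRdX
[8] P3: store L0 := 72 | P0:I, P1:I, P2:I, P3:M(72) | bus: BusRdX,Flush
[9] P0: store L3 := 30 | P0:M(30), P1:I, P2:I, P3:I | bus: BusRdX,Flush
[10] P2: load  L4 | P0:I, P1:I, P2:E(50), P3:I | bus: BusRd
[11] P0: store L3 := 67 | P0:M(67), P1:I, P2:I, P3:I | bus: none

memory[L0] = 7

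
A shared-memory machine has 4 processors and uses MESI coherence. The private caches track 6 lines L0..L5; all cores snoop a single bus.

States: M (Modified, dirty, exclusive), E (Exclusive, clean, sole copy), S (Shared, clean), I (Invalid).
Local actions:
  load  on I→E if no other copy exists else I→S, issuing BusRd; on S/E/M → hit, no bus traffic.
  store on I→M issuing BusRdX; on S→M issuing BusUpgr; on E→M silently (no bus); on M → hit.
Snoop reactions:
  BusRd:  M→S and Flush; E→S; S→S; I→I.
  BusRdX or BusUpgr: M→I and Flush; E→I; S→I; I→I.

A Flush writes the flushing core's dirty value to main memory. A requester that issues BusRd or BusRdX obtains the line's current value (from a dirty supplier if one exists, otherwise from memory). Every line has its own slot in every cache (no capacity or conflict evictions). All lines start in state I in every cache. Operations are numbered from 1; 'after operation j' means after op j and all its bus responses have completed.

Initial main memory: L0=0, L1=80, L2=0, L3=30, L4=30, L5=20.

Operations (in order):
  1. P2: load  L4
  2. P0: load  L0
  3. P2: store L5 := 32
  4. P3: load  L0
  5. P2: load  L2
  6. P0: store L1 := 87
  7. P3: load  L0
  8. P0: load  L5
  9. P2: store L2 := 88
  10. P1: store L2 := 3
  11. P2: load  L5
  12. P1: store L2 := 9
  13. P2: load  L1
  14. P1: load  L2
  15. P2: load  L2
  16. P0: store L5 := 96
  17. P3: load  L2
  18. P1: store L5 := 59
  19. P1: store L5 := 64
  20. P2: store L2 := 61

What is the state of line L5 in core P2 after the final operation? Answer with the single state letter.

state = I

step 1: P2: load  L4  ⟶  IIEI  (L4)  txn=BusRd  M[L4]=30
step 2: P0: load  L0  ⟶  EIII  (L0)  txn=BusRd  M[L0]=0
step 3: P2: store L5 := 32  ⟶  IIMI  (L5)  txn=BusRdX  M[L5]=20
step 4: P3: load  L0  ⟶  SIIS  (L0)  txn=BusRd  M[L0]=0
step 5: P2: load  L2  ⟶  IIEI  (L2)  txn=BusRd  M[L2]=0
step 6: P0: store L1 := 87  ⟶  MIII  (L1)  txn=BusRdX  M[L1]=80
step 7: P3: load  L0  ⟶  SIIS  (L0)  txn=∅  M[L0]=0
step 8: P0: load  L5  ⟶  SISI  (L5)  txn=BusRd+Flush  M[L5]=32
step 9: P2: store L2 := 88  ⟶  IIMI  (L2)  txn=∅  M[L2]=0
step 10: P1: store L2 := 3  ⟶  IMII  (L2)  txn=BusRdX+Flush  M[L2]=88
step 11: P2: load  L5  ⟶  SISI  (L5)  txn=∅  M[L5]=32
step 12: P1: store L2 := 9  ⟶  IMII  (L2)  txn=∅  M[L2]=88
step 13: P2: load  L1  ⟶  SISI  (L1)  txn=BusRd+Flush  M[L1]=87
step 14: P1: load  L2  ⟶  IMII  (L2)  txn=∅  M[L2]=88
step 15: P2: load  L2  ⟶  ISSI  (L2)  txn=BusRd+Flush  M[L2]=9
step 16: P0: store L5 := 96  ⟶  MIII  (L5)  txn=BusUpgr  M[L5]=32
step 17: P3: load  L2  ⟶  ISSS  (L2)  txn=BusRd  M[L2]=9
step 18: P1: store L5 := 59  ⟶  IMII  (L5)  txn=BusRdX+Flush  M[L5]=96
step 19: P1: store L5 := 64  ⟶  IMII  (L5)  txn=∅  M[L5]=96
step 20: P2: store L2 := 61  ⟶  IIMI  (L2)  txn=BusUpgr  M[L2]=9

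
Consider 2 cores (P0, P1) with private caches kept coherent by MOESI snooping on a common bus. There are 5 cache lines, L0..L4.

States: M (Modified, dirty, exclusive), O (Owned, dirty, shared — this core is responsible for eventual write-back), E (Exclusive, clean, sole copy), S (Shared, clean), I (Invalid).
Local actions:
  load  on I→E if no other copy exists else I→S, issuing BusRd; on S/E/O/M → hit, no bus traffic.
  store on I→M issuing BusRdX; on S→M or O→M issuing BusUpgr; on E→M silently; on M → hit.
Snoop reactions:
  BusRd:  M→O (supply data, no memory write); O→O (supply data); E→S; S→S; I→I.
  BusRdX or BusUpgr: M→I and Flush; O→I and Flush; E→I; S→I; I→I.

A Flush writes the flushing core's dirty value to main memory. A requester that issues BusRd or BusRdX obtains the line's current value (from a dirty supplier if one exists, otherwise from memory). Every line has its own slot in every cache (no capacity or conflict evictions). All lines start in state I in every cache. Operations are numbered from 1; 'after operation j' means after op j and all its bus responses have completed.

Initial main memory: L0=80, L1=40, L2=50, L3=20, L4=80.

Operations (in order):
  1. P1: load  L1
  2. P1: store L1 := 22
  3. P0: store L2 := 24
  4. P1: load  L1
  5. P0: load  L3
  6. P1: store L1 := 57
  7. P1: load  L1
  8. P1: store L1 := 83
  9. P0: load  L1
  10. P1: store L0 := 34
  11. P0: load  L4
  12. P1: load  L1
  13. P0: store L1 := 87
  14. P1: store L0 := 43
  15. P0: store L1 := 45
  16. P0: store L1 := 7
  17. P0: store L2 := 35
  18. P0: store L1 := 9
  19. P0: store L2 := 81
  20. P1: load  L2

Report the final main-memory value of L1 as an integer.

1. P1: load  L1  bus=[BusRd]  L1: P0=I P1=E  mem[L1]=40
2. P1: store L1 := 22  bus=[-]  L1: P0=I P1=M  mem[L1]=40
3. P0: store L2 := 24  bus=[BusRdX]  L2: P0=M P1=I  mem[L2]=50
4. P1: load  L1  bus=[-]  L1: P0=I P1=M  mem[L1]=40
5. P0: load  L3  bus=[BusRd]  L3: P0=E P1=I  mem[L3]=20
6. P1: store L1 := 57  bus=[-]  L1: P0=I P1=M  mem[L1]=40
7. P1: load  L1  bus=[-]  L1: P0=I P1=M  mem[L1]=40
8. P1: store L1 := 83  bus=[-]  L1: P0=I P1=M  mem[L1]=40
9. P0: load  L1  bus=[BusRd]  L1: P0=S P1=O  mem[L1]=40
10. P1: store L0 := 34  bus=[BusRdX]  L0: P0=I P1=M  mem[L0]=80
11. P0: load  L4  bus=[BusRd]  L4: P0=E P1=I  mem[L4]=80
12. P1: load  L1  bus=[-]  L1: P0=S P1=O  mem[L1]=40
13. P0: store L1 := 87  bus=[BusUpgr,Flush]  L1: P0=M P1=I  mem[L1]=83
14. P1: store L0 := 43  bus=[-]  L0: P0=I P1=M  mem[L0]=80
15. P0: store L1 := 45  bus=[-]  L1: P0=M P1=I  mem[L1]=83
16. P0: store L1 := 7  bus=[-]  L1: P0=M P1=I  mem[L1]=83
17. P0: store L2 := 35  bus=[-]  L2: P0=M P1=I  mem[L2]=50
18. P0: store L1 := 9  bus=[-]  L1: P0=M P1=I  mem[L1]=83
19. P0: store L2 := 81  bus=[-]  L2: P0=M P1=I  mem[L2]=50
20. P1: load  L2  bus=[BusRd]  L2: P0=O P1=S  mem[L2]=50

memory[L1] = 83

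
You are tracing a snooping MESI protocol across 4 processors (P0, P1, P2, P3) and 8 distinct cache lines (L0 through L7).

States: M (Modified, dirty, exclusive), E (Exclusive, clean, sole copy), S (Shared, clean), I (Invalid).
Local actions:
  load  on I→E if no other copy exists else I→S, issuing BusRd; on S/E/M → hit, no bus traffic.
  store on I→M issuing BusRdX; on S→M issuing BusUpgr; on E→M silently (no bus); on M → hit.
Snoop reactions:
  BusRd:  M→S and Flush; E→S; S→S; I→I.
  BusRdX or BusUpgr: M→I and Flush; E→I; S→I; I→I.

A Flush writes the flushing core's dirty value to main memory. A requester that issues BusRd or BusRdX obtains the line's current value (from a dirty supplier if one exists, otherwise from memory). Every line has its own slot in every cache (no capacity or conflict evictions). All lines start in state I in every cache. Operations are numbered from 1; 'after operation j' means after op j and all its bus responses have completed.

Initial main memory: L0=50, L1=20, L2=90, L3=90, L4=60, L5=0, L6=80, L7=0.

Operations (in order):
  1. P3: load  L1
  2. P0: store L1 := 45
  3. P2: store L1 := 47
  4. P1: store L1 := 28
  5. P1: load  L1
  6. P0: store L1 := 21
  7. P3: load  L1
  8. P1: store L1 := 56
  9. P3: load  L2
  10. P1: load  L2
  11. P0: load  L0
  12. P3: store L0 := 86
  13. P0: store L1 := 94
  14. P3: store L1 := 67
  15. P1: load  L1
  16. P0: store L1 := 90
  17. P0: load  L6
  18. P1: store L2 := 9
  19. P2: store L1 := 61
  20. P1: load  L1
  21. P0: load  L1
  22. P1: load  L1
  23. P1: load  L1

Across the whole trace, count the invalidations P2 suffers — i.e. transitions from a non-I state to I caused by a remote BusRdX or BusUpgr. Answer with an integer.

  op1 P3: load  L1 → I/I/I/E on L1; bus BusRd; mem=20
  op2 P0: store L1 := 45 → M/I/I/I on L1; bus BusRdX; mem=20
  op3 P2: store L1 := 47 → I/I/M/I on L1; bus BusRdX Flush; mem=45
  op4 P1: store L1 := 28 → I/M/I/I on L1; bus BusRdX Flush; mem=47
  op5 P1: load  L1 → I/M/I/I on L1; bus (none); mem=47
  op6 P0: store L1 := 21 → M/I/I/I on L1; bus BusRdX Flush; mem=28
  op7 P3: load  L1 → S/I/I/S on L1; bus BusRd Flush; mem=21
  op8 P1: store L1 := 56 → I/M/I/I on L1; bus BusRdX; mem=21
  op9 P3: load  L2 → I/I/I/E on L2; bus BusRd; mem=90
  op10 P1: load  L2 → I/S/I/S on L2; bus BusRd; mem=90
  op11 P0: load  L0 → E/I/I/I on L0; bus BusRd; mem=50
  op12 P3: store L0 := 86 → I/I/I/M on L0; bus BusRdX; mem=50
  op13 P0: store L1 := 94 → M/I/I/I on L1; bus BusRdX Flush; mem=56
  op14 P3: store L1 := 67 → I/I/I/M on L1; bus BusRdX Flush; mem=94
  op15 P1: load  L1 → I/S/I/S on L1; bus BusRd Flush; mem=67
  op16 P0: store L1 := 90 → M/I/I/I on L1; bus BusRdX; mem=67
  op17 P0: load  L6 → E/I/I/I on L6; bus BusRd; mem=80
  op18 P1: store L2 := 9 → I/M/I/I on L2; bus BusUpgr; mem=90
  op19 P2: store L1 := 61 → I/I/M/I on L1; bus BusRdX Flush; mem=90
  op20 P1: load  L1 → I/S/S/I on L1; bus BusRd Flush; mem=61
  op21 P0: load  L1 → S/S/S/I on L1; bus BusRd; mem=61
  op22 P1: load  L1 → S/S/S/I on L1; bus (none); mem=61
  op23 P1: load  L1 → S/S/S/I on L1; bus (none); mem=61

invalidations = 1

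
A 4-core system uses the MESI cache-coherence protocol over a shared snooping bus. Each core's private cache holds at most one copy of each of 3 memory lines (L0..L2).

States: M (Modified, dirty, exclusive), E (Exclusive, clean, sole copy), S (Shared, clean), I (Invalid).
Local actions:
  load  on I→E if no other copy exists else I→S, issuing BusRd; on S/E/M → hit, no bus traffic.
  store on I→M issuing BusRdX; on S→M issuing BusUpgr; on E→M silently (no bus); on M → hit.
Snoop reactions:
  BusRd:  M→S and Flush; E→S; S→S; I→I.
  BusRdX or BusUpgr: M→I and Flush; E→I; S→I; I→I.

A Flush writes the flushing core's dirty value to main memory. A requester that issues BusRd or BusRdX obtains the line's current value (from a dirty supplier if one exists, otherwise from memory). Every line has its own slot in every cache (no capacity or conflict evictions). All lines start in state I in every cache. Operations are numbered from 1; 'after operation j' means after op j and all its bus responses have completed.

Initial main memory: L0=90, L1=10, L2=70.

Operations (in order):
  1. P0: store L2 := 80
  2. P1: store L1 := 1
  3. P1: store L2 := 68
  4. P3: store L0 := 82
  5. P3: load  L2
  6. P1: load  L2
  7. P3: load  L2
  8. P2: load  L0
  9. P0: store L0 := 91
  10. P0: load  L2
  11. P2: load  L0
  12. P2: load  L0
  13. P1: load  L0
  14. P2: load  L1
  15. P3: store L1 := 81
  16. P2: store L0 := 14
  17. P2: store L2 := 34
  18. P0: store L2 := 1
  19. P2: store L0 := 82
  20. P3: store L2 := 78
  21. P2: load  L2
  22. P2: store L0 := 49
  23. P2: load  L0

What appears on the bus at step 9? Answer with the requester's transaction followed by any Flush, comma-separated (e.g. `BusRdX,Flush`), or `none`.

bus = BusRdX

[1] P0: store L2 := 80 | P0:M(80), P1:I, P2:I, P3:I | bus: BusRdX
[2] P1: store L1 := 1 | P0:I, P1:M(1), P2:I, P3:I | bus: BusRdX
[3] P1: store L2 := 68 | P0:I, P1:M(68), P2:I, P3:I | bus: BusRdX,Flush
[4] P3: store L0 := 82 | P0:I, P1:I, P2:I, P3:M(82) | bus: BusRdX
[5] P3: load  L2 | P0:I, P1:S(68), P2:I, P3:S(68) | bus: BusRd,Flush
[6] P1: load  L2 | P0:I, P1:S(68), P2:I, P3:S(68) | bus: none
[7] P3: load  L2 | P0:I, P1:S(68), P2:I, P3:S(68) | bus: none
[8] P2: load  L0 | P0:I, P1:I, P2:S(82), P3:S(82) | bus: BusRd,Flush
[9] P0: store L0 := 91 | P0:M(91), P1:I, P2:I, P3:I | bus: BusRdX
[10] P0: load  L2 | P0:S(68), P1:S(68), P2:I, P3:S(68) | bus: BusRd
[11] P2: load  L0 | P0:S(91), P1:I, P2:S(91), P3:I | bus: BusRd,Flush
[12] P2: load  L0 | P0:S(91), P1:I, P2:S(91), P3:I | bus: none
[13] P1: load  L0 | P0:S(91), P1:S(91), P2:S(91), P3:I | bus: BusRd
[14] P2: load  L1 | P0:I, P1:S(1), P2:S(1), P3:I | bus: BusRd,Flush
[15] P3: store L1 := 81 | P0:I, P1:I, P2:I, P3:M(81) | bus: BusRdX
[16] P2: store L0 := 14 | P0:I, P1:I, P2:M(14), P3:I | bus: BusUpgr
[17] P2: store L2 := 34 | P0:I, P1:I, P2:M(34), P3:I | bus: BusRdX
[18] P0: store L2 := 1 | P0:M(1), P1:I, P2:I, P3:I | bus: BusRdX,Flush
[19] P2: store L0 := 82 | P0:I, P1:I, P2:M(82), P3:I | bus: none
[20] P3: store L2 := 78 | P0:I, P1:I, P2:I, P3:M(78) | bus: BusRdX,Flush
[21] P2: load  L2 | P0:I, P1:I, P2:S(78), P3:S(78) | bus: BusRd,Flush
[22] P2: store L0 := 49 | P0:I, P1:I, P2:M(49), P3:I | bus: none
[23] P2: load  L0 | P0:I, P1:I, P2:M(49), P3:I | bus: none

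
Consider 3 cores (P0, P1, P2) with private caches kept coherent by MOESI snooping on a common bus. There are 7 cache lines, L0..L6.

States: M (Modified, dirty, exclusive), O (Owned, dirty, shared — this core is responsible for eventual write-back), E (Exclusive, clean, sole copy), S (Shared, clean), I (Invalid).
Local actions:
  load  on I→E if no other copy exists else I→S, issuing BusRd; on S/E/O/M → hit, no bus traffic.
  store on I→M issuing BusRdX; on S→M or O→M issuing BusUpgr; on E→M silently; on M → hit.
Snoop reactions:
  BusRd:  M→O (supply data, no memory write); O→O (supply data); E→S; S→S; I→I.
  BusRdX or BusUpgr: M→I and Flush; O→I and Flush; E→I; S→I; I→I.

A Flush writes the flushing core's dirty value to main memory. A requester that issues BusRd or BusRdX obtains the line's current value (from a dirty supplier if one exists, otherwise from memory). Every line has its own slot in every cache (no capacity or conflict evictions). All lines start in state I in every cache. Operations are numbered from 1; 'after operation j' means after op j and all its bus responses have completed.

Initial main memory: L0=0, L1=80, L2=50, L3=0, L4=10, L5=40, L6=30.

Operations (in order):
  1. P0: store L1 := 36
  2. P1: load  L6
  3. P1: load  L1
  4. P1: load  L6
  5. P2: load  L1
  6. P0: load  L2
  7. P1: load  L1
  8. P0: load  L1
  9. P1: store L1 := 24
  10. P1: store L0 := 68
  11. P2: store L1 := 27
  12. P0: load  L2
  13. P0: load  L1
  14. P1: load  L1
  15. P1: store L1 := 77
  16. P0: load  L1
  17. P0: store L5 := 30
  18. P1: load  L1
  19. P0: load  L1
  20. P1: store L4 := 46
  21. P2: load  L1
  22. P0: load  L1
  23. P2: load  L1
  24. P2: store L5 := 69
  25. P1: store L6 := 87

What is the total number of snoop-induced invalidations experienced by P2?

invalidations = 2

1. P0: store L1 := 36  bus=[BusRdX]  L1: P0=M P1=I P2=I  mem[L1]=80
2. P1: load  L6  bus=[BusRd]  L6: P0=I P1=E P2=I  mem[L6]=30
3. P1: load  L1  bus=[BusRd]  L1: P0=O P1=S P2=I  mem[L1]=80
4. P1: load  L6  bus=[-]  L6: P0=I P1=E P2=I  mem[L6]=30
5. P2: load  L1  bus=[BusRd]  L1: P0=O P1=S P2=S  mem[L1]=80
6. P0: load  L2  bus=[BusRd]  L2: P0=E P1=I P2=I  mem[L2]=50
7. P1: load  L1  bus=[-]  L1: P0=O P1=S P2=S  mem[L1]=80
8. P0: load  L1  bus=[-]  L1: P0=O P1=S P2=S  mem[L1]=80
9. P1: store L1 := 24  bus=[BusUpgr,Flush]  L1: P0=I P1=M P2=I  mem[L1]=36
10. P1: store L0 := 68  bus=[BusRdX]  L0: P0=I P1=M P2=I  mem[L0]=0
11. P2: store L1 := 27  bus=[BusRdX,Flush]  L1: P0=I P1=I P2=M  mem[L1]=24
12. P0: load  L2  bus=[-]  L2: P0=E P1=I P2=I  mem[L2]=50
13. P0: load  L1  bus=[BusRd]  L1: P0=S P1=I P2=O  mem[L1]=24
14. P1: load  L1  bus=[BusRd]  L1: P0=S P1=S P2=O  mem[L1]=24
15. P1: store L1 := 77  bus=[BusUpgr,Flush]  L1: P0=I P1=M P2=I  mem[L1]=27
16. P0: load  L1  bus=[BusRd]  L1: P0=S P1=O P2=I  mem[L1]=27
17. P0: store L5 := 30  bus=[BusRdX]  L5: P0=M P1=I P2=I  mem[L5]=40
18. P1: load  L1  bus=[-]  L1: P0=S P1=O P2=I  mem[L1]=27
19. P0: load  L1  bus=[-]  L1: P0=S P1=O P2=I  mem[L1]=27
20. P1: store L4 := 46  bus=[BusRdX]  L4: P0=I P1=M P2=I  mem[L4]=10
21. P2: load  L1  bus=[BusRd]  L1: P0=S P1=O P2=S  mem[L1]=27
22. P0: load  L1  bus=[-]  L1: P0=S P1=O P2=S  mem[L1]=27
23. P2: load  L1  bus=[-]  L1: P0=S P1=O P2=S  mem[L1]=27
24. P2: store L5 := 69  bus=[BusRdX,Flush]  L5: P0=I P1=I P2=M  mem[L5]=30
25. P1: store L6 := 87  bus=[-]  L6: P0=I P1=M P2=I  mem[L6]=30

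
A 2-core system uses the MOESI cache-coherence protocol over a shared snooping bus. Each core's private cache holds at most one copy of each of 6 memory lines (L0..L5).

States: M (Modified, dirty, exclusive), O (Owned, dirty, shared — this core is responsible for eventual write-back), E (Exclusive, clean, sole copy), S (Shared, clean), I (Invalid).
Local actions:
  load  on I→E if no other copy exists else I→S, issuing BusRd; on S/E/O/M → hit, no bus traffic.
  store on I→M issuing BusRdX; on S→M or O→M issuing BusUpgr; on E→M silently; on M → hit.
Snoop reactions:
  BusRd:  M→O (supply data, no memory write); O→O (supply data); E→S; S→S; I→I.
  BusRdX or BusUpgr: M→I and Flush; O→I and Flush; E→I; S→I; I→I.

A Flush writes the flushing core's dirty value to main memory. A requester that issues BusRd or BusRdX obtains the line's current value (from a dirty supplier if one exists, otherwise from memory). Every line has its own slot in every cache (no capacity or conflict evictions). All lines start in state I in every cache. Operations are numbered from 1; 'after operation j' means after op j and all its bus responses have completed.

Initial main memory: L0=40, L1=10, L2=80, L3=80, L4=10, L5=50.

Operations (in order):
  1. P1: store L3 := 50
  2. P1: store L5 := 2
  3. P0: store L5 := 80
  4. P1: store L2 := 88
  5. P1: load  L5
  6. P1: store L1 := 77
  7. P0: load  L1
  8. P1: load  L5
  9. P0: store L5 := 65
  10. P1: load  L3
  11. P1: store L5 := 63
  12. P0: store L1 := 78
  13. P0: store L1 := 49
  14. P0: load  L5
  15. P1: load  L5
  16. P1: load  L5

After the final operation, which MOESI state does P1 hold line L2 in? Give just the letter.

step 1: P1: store L3 := 50  ⟶  IM  (L3)  txn=BusRdX  M[L3]=80
step 2: P1: store L5 := 2  ⟶  IM  (L5)  txn=BusRdX  M[L5]=50
step 3: P0: store L5 := 80  ⟶  MI  (L5)  txn=BusRdX+Flush  M[L5]=2
step 4: P1: store L2 := 88  ⟶  IM  (L2)  txn=BusRdX  M[L2]=80
step 5: P1: load  L5  ⟶  OS  (L5)  txn=BusRd  M[L5]=2
step 6: P1: store L1 := 77  ⟶  IM  (L1)  txn=BusRdX  M[L1]=10
step 7: P0: load  L1  ⟶  SO  (L1)  txn=BusRd  M[L1]=10
step 8: P1: load  L5  ⟶  OS  (L5)  txn=∅  M[L5]=2
step 9: P0: store L5 := 65  ⟶  MI  (L5)  txn=BusUpgr  M[L5]=2
step 10: P1: load  L3  ⟶  IM  (L3)  txn=∅  M[L3]=80
step 11: P1: store L5 := 63  ⟶  IM  (L5)  txn=BusRdX+Flush  M[L5]=65
step 12: P0: store L1 := 78  ⟶  MI  (L1)  txn=BusUpgr+Flush  M[L1]=77
step 13: P0: store L1 := 49  ⟶  MI  (L1)  txn=∅  M[L1]=77
step 14: P0: load  L5  ⟶  SO  (L5)  txn=BusRd  M[L5]=65
step 15: P1: load  L5  ⟶  SO  (L5)  txn=∅  M[L5]=65
step 16: P1: load  L5  ⟶  SO  (L5)  txn=∅  M[L5]=65

state = M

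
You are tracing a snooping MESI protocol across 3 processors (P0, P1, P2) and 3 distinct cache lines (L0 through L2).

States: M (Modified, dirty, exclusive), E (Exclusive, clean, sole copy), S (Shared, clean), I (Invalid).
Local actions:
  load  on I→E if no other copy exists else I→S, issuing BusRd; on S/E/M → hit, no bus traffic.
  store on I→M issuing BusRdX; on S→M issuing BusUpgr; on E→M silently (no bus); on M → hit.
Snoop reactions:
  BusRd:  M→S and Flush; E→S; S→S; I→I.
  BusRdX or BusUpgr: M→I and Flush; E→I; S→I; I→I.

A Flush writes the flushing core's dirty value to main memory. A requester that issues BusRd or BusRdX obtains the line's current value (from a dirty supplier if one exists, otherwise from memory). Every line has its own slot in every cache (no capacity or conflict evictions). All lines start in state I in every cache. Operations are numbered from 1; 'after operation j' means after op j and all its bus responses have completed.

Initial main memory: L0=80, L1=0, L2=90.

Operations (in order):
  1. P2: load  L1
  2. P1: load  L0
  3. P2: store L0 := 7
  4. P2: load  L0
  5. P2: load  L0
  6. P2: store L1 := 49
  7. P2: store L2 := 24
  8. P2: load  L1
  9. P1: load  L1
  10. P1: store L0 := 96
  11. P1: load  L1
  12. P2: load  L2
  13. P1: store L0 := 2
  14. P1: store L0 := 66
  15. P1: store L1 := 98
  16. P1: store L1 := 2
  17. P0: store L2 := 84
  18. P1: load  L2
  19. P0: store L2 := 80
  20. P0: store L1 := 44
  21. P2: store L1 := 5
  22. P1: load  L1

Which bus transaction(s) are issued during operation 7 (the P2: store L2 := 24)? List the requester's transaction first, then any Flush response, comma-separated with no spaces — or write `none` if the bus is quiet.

bus = BusRdX

1. P2: load  L1  bus=[BusRd]  L1: P0=I P1=I P2=E  mem[L1]=0
2. P1: load  L0  bus=[BusRd]  L0: P0=I P1=E P2=I  mem[L0]=80
3. P2: store L0 := 7  bus=[BusRdX]  L0: P0=I P1=I P2=M  mem[L0]=80
4. P2: load  L0  bus=[-]  L0: P0=I P1=I P2=M  mem[L0]=80
5. P2: load  L0  bus=[-]  L0: P0=I P1=I P2=M  mem[L0]=80
6. P2: store L1 := 49  bus=[-]  L1: P0=I P1=I P2=M  mem[L1]=0
7. P2: store L2 := 24  bus=[BusRdX]  L2: P0=I P1=I P2=M  mem[L2]=90
8. P2: load  L1  bus=[-]  L1: P0=I P1=I P2=M  mem[L1]=0
9. P1: load  L1  bus=[BusRd,Flush]  L1: P0=I P1=S P2=S  mem[L1]=49
10. P1: store L0 := 96  bus=[BusRdX,Flush]  L0: P0=I P1=M P2=I  mem[L0]=7
11. P1: load  L1  bus=[-]  L1: P0=I P1=S P2=S  mem[L1]=49
12. P2: load  L2  bus=[-]  L2: P0=I P1=I P2=M  mem[L2]=90
13. P1: store L0 := 2  bus=[-]  L0: P0=I P1=M P2=I  mem[L0]=7
14. P1: store L0 := 66  bus=[-]  L0: P0=I P1=M P2=I  mem[L0]=7
15. P1: store L1 := 98  bus=[BusUpgr]  L1: P0=I P1=M P2=I  mem[L1]=49
16. P1: store L1 := 2  bus=[-]  L1: P0=I P1=M P2=I  mem[L1]=49
17. P0: store L2 := 84  bus=[BusRdX,Flush]  L2: P0=M P1=I P2=I  mem[L2]=24
18. P1: load  L2  bus=[BusRd,Flush]  L2: P0=S P1=S P2=I  mem[L2]=84
19. P0: store L2 := 80  bus=[BusUpgr]  L2: P0=M P1=I P2=I  mem[L2]=84
20. P0: store L1 := 44  bus=[BusRdX,Flush]  L1: P0=M P1=I P2=I  mem[L1]=2
21. P2: store L1 := 5  bus=[BusRdX,Flush]  L1: P0=I P1=I P2=M  mem[L1]=44
22. P1: load  L1  bus=[BusRd,Flush]  L1: P0=I P1=S P2=S  mem[L1]=5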